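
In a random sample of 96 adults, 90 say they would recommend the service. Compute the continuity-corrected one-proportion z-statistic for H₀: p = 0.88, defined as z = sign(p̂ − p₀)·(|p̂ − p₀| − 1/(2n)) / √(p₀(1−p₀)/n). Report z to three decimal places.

z = 1.577

The sample proportion is 90/96 = 0.93750. p̂ − p₀ = 0.057500.
Continuity correction 1/(2n) = 1/192 = 0.005208.
Corrected numerator: |0.057500| − 0.005208 = 0.052292.
Null standard error: √(0.88·0.12/96) = √0.001100000 = 0.033166.
z = (+)0.052292/0.033166 = 1.577.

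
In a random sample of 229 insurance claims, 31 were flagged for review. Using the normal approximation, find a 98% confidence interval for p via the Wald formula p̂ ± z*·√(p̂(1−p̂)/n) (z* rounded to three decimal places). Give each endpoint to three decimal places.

(0.083, 0.188)

The sample proportion is 31/229 = 0.13537.
SE = √(p̂(1−p̂)/n) = √(0.117046/229) = 0.022608.
z* = 2.326 at the 98% level.
Margin = 2.326·0.022608 = 0.05259.
Interval: 0.13537 ± 0.05259 → (0.083, 0.188).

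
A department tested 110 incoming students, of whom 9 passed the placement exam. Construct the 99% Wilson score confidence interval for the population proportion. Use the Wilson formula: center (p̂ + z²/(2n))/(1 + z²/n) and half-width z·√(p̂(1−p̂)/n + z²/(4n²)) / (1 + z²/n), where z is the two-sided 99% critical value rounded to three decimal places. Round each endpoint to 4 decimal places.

p̂ = 9/110 = 0.08182; z = 2.576, so z² = 6.635776.
1 + z²/n = 1.060325.
Center = (0.08182 + 0.030163)/1.060325 = 0.10561.
Radicand: p̂(1−p̂)/n + z²/(4n²) = 0.000682945 + 0.000137103 = 0.000820048.
Half-width = z·√(radicand)/denom = 2.576·0.028636/1.060325 = 0.06957.
CI: 0.10561 ± 0.06957 = (0.0360, 0.1752).

(0.0360, 0.1752)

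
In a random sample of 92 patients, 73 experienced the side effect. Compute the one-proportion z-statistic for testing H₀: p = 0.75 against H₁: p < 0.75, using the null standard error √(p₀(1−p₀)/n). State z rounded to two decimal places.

p̂ = 73/92 = 0.79348.
Under H₀, SE = √(p₀(1−p₀)/n) = √(0.75·0.25/92) = √0.002038043 = 0.045145.
Test statistic: z = 0.04348/0.045145 = 0.96.

z = 0.96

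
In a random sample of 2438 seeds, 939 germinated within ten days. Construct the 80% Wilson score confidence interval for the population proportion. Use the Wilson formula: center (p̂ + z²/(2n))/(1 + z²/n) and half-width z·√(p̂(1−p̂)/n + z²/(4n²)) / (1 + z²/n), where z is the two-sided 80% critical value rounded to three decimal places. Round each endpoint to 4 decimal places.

(0.3726, 0.3979)

Here p̂ = 939/2438 = 0.38515 and z = 1.282 (z² = 1.643524).
1 + z²/n = 1.000674.
Adjusted center: (0.38515 + z²/(2n))/1.000674 = 0.38523.
Radicand: p̂(1−p̂)/n + z²/(4n²) = 0.000097133 + 0.000000069 = 0.000097202.
Half-width = z·√(radicand)/denom = 1.282·0.009859/1.000674 = 0.01263.
CI: 0.38523 ± 0.01263 = (0.3726, 0.3979).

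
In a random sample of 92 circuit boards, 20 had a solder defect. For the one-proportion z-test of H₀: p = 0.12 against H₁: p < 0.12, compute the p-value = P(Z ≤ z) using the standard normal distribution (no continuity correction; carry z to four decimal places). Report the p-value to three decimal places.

p-value = 0.998

With x = 20 successes in n = 92, p̂ = 0.21739.
Null standard error: √(0.12·0.88/92) = √0.001147826 = 0.033880.
Test statistic (full precision, shown to 4 dp): z = (20/92 − 0.12)/SE₀ ≈ 2.8746.
From the standard normal, P(Z ≤ z) = 0.998.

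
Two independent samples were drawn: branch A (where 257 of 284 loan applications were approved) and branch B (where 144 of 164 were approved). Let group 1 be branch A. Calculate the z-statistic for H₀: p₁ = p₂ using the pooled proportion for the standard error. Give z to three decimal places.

Sample proportions: p̂₁ = 257/284 = 0.90493 and p̂₂ = 144/164 = 0.87805.
Pooling: p̂ = 401/448 = 0.89509.
SE = √[p̂(1−p̂)(1/n₁+1/n₂)] = √[0.89509·0.10491·(1/284+1/164)] ≈ 0.030054.
z = 0.02688/0.030054 = 0.894.

z = 0.894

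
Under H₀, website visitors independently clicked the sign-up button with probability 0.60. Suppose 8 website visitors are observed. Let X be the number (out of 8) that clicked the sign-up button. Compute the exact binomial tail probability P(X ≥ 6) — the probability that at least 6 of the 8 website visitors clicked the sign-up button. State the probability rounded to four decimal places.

X ~ Binomial(n=8, p=0.60).
P(X ≥ 6) = C(8,6)·0.60^6·0.40^2 + C(8,7)·0.60^7·0.40^1 + C(8,8)·0.60^8·0.40^0.
= 0.209019 + 0.089580 + 0.016796 = 0.3154.

P = 0.3154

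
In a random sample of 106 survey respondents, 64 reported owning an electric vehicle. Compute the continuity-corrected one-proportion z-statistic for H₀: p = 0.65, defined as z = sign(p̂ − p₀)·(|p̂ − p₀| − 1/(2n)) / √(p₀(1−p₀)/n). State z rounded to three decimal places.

z = -0.896

p̂ = 64/106 = 0.60377. p̂ − p₀ = -0.046226.
1/(2n) = 0.004717.
Corrected numerator: |-0.046226| − 0.004717 = 0.041509.
Under H₀, SE = √(p₀(1−p₀)/n) = √(0.65·0.35/106) = √0.002146226 = 0.046327.
z = −0.041509/0.046327 = -0.896.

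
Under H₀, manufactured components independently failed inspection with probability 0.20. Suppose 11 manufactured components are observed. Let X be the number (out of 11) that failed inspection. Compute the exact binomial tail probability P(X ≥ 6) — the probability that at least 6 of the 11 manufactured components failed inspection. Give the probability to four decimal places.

X is binomial with n = 11 and p = 0.20.
P(X ≥ 6) = Σ_{j=6}^{11} C(11,j)·0.20^j·0.80^{11−j}.
= 0.009689 + 0.001730 + 0.000216 + 0.000018 + 0.000001 + 0.000000 = 0.0117.

P = 0.0117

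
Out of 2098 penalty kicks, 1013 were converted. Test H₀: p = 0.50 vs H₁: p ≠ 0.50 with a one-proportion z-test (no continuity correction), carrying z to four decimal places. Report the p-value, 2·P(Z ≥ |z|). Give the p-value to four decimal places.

p-value = 0.1160

With x = 1013 successes in n = 2098, p̂ = 0.48284.
Under H₀, SE = √(p₀(1−p₀)/n) = √(0.50·0.50/2098) = √0.000119161 = 0.010916.
Test statistic (full precision, shown to 4 dp): z = (1013/2098 − 0.50)/SE₀ ≈ -1.5719.
From the standard normal, 2·P(Z ≥ |z|) = 0.1160.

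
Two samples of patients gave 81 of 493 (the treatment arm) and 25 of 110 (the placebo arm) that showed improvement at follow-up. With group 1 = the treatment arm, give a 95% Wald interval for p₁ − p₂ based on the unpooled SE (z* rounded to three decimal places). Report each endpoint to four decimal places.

p̂₁ = 81/493 = 0.16430, p̂₂ = 25/110 = 0.22727; p̂₁ − p̂₂ = -0.06297.
Unpooled SE = √(p̂₁(1−p̂₁)/n₁ + p̂₂(1−p̂₂)/n₂) = √(0.000278510 + 0.001596544) = 0.043302.
The 95% critical value is z* = 1.960. Margin of error = 0.08487.
Interval: -0.06297 ± 0.08487 → (-0.1478, 0.0219).

(-0.1478, 0.0219)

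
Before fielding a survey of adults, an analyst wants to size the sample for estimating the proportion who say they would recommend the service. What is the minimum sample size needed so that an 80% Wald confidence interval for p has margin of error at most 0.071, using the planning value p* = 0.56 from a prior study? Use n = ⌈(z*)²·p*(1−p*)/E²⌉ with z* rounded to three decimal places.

n = 81

z* = 1.282 at the 80% level.
p*(1−p*) = 0.56·0.44 = 0.2464.
(z*)²·p*(1−p*)/E² = 1.643524·0.2464/0.005041 = 80.334.
Rounding up, n = 81.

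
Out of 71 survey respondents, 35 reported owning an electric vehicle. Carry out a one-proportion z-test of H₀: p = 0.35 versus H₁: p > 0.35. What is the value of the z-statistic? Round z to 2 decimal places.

z = 2.53

The sample proportion is 35/71 = 0.49296.
Under H₀, SE = √(p₀(1−p₀)/n) = √(0.35·0.65/71) = √0.003204225 = 0.056606.
z = (p̂ − p₀)/SE = (0.49296 − 0.35)/0.056606 = 2.53.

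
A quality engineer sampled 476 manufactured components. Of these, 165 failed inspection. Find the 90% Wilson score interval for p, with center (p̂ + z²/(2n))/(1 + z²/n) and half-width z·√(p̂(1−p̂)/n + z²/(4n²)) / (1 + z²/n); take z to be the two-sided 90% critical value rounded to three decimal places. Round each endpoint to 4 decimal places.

(0.3117, 0.3833)

Here p̂ = 165/476 = 0.34664 and z = 1.645 (z² = 2.706025).
1 + z²/n = 1.005685.
Adjusted center: (0.34664 + z²/(2n))/1.005685 = 0.34751.
Radicand: p̂(1−p̂)/n + z²/(4n²) = 0.000475799 + 0.000002986 = 0.000478785.
Half-width = 1.645·√0.000478785/1.005685 = 0.03579.
CI: 0.34751 ± 0.03579 = (0.3117, 0.3833).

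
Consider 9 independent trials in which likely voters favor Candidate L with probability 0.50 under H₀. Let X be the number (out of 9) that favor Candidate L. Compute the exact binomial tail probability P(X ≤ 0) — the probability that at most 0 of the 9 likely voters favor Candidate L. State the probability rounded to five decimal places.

X ~ Binomial(n=9, p=0.50).
P(X ≤ 0) = C(9,0)·0.50^0·0.50^9.
= 0.001953 = 0.00195.

P = 0.00195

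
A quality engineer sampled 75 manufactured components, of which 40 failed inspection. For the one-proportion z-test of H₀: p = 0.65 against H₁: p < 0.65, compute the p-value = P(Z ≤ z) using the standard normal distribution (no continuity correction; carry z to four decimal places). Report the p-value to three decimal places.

Sample proportion p̂ = 40/75 = 0.53333.
SE₀ = √(0.65·0.35/75) = 0.055076.
Test statistic (full precision, shown to 4 dp): z = (40/75 − 0.65)/SE₀ ≈ -2.1183.
From the standard normal, P(Z ≤ z) = 0.017.

p-value = 0.017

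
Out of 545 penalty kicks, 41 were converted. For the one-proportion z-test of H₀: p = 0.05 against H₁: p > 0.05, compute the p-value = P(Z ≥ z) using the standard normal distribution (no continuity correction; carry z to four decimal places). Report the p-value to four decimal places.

p-value = 0.0034

The sample proportion is 41/545 = 0.07523.
Under H₀, SE = √(p₀(1−p₀)/n) = √(0.05·0.95/545) = √0.000087156 = 0.009336.
Test statistic (full precision, shown to 4 dp): z = (41/545 − 0.05)/SE₀ ≈ 2.7024.
From the standard normal, P(Z ≥ z) = 0.0034.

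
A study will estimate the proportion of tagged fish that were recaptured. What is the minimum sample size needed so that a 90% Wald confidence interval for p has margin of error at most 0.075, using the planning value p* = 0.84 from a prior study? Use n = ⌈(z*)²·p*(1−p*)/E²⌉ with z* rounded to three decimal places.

z* = 1.645 at the 90% level.
p*(1−p*) = 0.1344.
(z*)²·p*(1−p*)/E² = 2.706025·0.1344/0.005625 = 64.656.
⌈64.656⌉ = 65.

n = 65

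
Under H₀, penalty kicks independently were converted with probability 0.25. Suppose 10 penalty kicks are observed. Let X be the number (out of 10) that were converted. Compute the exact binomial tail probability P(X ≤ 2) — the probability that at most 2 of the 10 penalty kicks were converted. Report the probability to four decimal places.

X ~ Binomial(n=10, p=0.25).
P(X ≤ 2) = C(10,0)·0.25^0·0.75^10 + C(10,1)·0.25^1·0.75^9 + C(10,2)·0.25^2·0.75^8.
= 0.056314 + 0.187712 + 0.281568 = 0.5256.

P = 0.5256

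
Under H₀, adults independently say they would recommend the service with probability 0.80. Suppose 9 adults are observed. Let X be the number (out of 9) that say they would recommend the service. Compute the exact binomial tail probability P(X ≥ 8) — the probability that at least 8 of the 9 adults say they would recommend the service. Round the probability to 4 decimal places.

P = 0.4362

X ~ Binomial(n=9, p=0.80).
P(X ≥ 8) = C(9,8)·0.80^8·0.20^1 + C(9,9)·0.80^9·0.20^0.
= 0.301990 + 0.134218 = 0.4362.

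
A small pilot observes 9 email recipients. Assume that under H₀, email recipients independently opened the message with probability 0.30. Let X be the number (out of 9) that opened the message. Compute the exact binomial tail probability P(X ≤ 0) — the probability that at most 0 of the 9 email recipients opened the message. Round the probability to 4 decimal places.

X is binomial with n = 9 and p = 0.30.
P(X ≤ 0) = C(9,0)·0.30^0·0.70^9.
= 0.040354 = 0.0404.

P = 0.0404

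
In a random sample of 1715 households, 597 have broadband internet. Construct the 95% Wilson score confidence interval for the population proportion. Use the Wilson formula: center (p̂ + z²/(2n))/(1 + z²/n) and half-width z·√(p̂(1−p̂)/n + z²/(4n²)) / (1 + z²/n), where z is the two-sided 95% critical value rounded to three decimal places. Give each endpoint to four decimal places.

p̂ = 597/1715 = 0.34810; z = 1.960, so z² = 3.841600.
1 + z²/n = 1.002240.
Adjusted center: (0.34810 + z²/(2n))/1.002240 = 0.34844.
Radicand: p̂(1−p̂)/n + z²/(4n²) = 0.000132319 + 0.000000327 = 0.000132646.
Half-width = 1.960·√0.000132646/1.002240 = 0.02252.
Interval: 0.34844 ± 0.02252 → (0.3259, 0.3710).

(0.3259, 0.3710)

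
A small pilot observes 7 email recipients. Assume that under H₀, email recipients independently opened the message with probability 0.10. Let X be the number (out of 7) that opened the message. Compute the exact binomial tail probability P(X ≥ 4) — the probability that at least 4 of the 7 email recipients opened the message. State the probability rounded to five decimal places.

X ~ Binomial(n=7, p=0.10).
P(X ≥ 4) = C(7,4)·0.10^4·0.90^3 + C(7,5)·0.10^5·0.90^2 + C(7,6)·0.10^6·0.90^1 + C(7,7)·0.10^7·0.90^0.
= 0.002552 + 0.000170 + 0.000006 + 0.000000 = 0.00273.

P = 0.00273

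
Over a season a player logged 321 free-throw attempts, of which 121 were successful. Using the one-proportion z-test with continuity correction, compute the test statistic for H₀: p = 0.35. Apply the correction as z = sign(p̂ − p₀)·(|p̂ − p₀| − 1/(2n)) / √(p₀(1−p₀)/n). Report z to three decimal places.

The sample proportion is 121/321 = 0.37695. p̂ − p₀ = 0.026947.
Continuity correction 1/(2n) = 1/642 = 0.001558.
Corrected numerator: |0.026947| − 0.001558 = 0.025389.
Null standard error: √(0.35·0.65/321) = √0.000708723 = 0.026622.
z = +0.025389/0.026622 = 0.954.

z = 0.954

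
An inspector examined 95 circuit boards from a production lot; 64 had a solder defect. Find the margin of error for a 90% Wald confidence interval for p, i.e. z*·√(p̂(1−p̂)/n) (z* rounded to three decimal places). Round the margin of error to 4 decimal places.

ME = 0.0791

The sample proportion is 64/95 = 0.67368.
SE = √(p̂(1−p̂)/n) = √(0.219834/95) = 0.048104.
The 90% critical value is z* = 1.645.
Margin of error = z*·SE = 1.645 × 0.048104 = 0.0791.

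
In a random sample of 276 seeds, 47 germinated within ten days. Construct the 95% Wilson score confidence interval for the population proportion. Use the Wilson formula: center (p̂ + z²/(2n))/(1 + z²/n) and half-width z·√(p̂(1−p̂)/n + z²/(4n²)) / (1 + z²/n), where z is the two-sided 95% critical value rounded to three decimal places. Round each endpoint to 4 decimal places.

p̂ = 47/276 = 0.17029; z = 1.960, so z² = 3.841600.
Denominator 1 + z²/n = 1 + 3.841600/276 = 1.013919.
Center = (0.17029 + 0.006959)/1.013919 = 0.17482.
Radicand: p̂(1−p̂)/n + z²/(4n²) = 0.000511925 + 0.000012608 = 0.000524533.
Half-width = z·√(radicand)/denom = 1.960·0.022903/1.013919 = 0.04427.
So the interval runs from 0.1305 to 0.2191.

(0.1305, 0.2191)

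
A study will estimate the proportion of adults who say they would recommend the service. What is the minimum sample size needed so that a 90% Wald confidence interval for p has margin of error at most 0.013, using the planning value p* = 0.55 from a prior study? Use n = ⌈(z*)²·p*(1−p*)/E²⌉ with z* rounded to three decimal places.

The 90% critical value is z* = 1.645.
p*(1−p*) = 0.2475.
Required n before rounding: 2.706025 × 0.2475 / 0.013² = 3962.966.
Rounding up, n = 3963.

n = 3963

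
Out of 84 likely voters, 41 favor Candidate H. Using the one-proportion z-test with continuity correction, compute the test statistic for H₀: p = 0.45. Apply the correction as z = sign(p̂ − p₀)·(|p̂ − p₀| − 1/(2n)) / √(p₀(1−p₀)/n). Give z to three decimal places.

p̂ = 41/84 = 0.48810. p̂ − p₀ = 0.038095.
1/(2n) = 0.005952.
Corrected numerator: |0.038095| − 0.005952 = 0.032143.
SE₀ = √(0.45·0.55/84) = 0.054281.
z = +0.032143/0.054281 = 0.592.

z = 0.592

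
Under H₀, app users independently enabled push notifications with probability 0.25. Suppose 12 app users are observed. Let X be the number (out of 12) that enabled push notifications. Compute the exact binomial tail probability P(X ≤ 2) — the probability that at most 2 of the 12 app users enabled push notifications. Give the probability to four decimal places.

X ~ Binomial(n=12, p=0.25).
P(X ≤ 2) = C(12,0)·0.25^0·0.75^12 + C(12,1)·0.25^1·0.75^11 + C(12,2)·0.25^2·0.75^10.
= 0.031676 + 0.126705 + 0.232293 = 0.3907.

P = 0.3907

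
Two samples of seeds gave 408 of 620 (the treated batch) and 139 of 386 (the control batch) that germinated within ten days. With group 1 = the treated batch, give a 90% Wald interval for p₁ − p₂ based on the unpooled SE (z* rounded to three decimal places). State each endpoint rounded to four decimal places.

(0.2470, 0.3489)

p̂₁ = 0.65806, p̂₂ = 0.36010, so the observed difference is 0.29796.
SE = √(0.000362928 + 0.000596966) = √0.000959894 = 0.030982.
For 90% confidence, z* = 1.645. Margin of error = 0.05097.
Interval: 0.29796 ± 0.05097 → (0.2470, 0.3489).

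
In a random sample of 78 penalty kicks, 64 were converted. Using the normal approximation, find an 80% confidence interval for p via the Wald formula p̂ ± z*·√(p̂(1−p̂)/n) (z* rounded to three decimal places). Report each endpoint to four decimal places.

(0.7648, 0.8762)

With x = 64 successes in n = 78, p̂ = 0.82051.
Standard error of p̂: √(0.147272/78) = √0.001888097 = 0.043452.
z* = 1.282 at the 80% level.
Margin = 1.282·0.043452 = 0.05571.
CI: 0.82051 ± 0.05571 = (0.7648, 0.8762).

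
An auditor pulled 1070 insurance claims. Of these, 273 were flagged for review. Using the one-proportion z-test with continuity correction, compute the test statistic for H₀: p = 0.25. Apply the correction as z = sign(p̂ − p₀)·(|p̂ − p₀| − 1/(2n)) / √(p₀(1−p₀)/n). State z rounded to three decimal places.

z = 0.353

p̂ = 273/1070 = 0.25514. p̂ − p₀ = 0.005140.
Continuity correction 1/(2n) = 1/2140 = 0.000467.
Corrected numerator: |0.005140| − 0.000467 = 0.004673.
SE₀ = √(0.25·0.75/1070) = 0.013238.
z = +0.004673/0.013238 = 0.353.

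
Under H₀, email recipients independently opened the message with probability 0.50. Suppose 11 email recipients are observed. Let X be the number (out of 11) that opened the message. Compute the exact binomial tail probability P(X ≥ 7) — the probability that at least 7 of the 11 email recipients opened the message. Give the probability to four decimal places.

X is binomial with n = 11 and p = 0.50.
P(X ≥ 7) = Σ_{j=7}^{11} C(11,j)·0.50^j·0.50^{11−j}.
= 0.161133 + 0.080566 + 0.026855 + 0.005371 + 0.000488 = 0.2744.

P = 0.2744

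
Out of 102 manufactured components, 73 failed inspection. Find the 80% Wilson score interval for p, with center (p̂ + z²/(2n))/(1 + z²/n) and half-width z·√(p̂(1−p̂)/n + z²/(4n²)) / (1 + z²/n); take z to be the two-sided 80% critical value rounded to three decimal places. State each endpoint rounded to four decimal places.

(0.6554, 0.7692)

Here p̂ = 73/102 = 0.71569 and z = 1.282 (z² = 1.643524).
1 + z²/n = 1.016113.
Center = (0.71569 + 0.008056)/1.016113 = 0.71227.
Radicand: p̂(1−p̂)/n + z²/(4n²) = 0.001994896 + 0.000039493 = 0.002034389.
Half-width = 1.282·√0.002034389/1.016113 = 0.05691.
Interval: 0.71227 ± 0.05691 → (0.6554, 0.7692).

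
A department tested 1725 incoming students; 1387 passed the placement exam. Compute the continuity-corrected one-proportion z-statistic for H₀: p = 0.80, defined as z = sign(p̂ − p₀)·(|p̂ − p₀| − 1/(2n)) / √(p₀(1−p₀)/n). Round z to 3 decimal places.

The sample proportion is 1387/1725 = 0.80406. p̂ − p₀ = 0.004058.
1/(2n) = 0.000290.
Corrected numerator: |0.004058| − 0.000290 = 0.003768.
Under H₀, SE = √(p₀(1−p₀)/n) = √(0.80·0.20/1725) = √0.000092754 = 0.009631.
z = +0.003768/0.009631 = 0.391.

z = 0.391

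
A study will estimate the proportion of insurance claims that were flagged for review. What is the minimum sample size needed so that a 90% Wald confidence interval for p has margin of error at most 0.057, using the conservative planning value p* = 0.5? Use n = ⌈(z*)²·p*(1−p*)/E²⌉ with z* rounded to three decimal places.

n = 209

The 90% critical value is z* = 1.645.
p*(1−p*) = 0.2500.
(z*)²·p*(1−p*)/E² = 2.706025·0.2500/0.003249 = 208.220.
⌈208.220⌉ = 209.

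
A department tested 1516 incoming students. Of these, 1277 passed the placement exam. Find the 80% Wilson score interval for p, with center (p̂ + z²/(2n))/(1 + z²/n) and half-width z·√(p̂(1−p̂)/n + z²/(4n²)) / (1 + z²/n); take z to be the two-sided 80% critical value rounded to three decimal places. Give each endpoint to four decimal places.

Here p̂ = 1277/1516 = 0.84235 and z = 1.282 (z² = 1.643524).
1 + z²/n = 1.001084.
Adjusted center: (0.84235 + z²/(2n))/1.001084 = 0.84198.
Radicand: p̂(1−p̂)/n + z²/(4n²) = 0.000087597 + 0.000000179 = 0.000087776.
Half-width = z·√(radicand)/denom = 1.282·0.009369/1.001084 = 0.01200.
CI: 0.84198 ± 0.01200 = (0.8300, 0.8540).

(0.8300, 0.8540)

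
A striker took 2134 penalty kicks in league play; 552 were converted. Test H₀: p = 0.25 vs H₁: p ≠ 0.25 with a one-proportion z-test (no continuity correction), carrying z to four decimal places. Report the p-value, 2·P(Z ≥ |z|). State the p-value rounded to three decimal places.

p-value = 0.355

The sample proportion is 552/2134 = 0.25867.
Null standard error: √(0.25·0.75/2134) = √0.000087863 = 0.009374.
Test statistic (full precision, shown to 4 dp): z = (552/2134 − 0.25)/SE₀ ≈ 0.9249.
p-value = 2·P(Z ≥ |z|) with z = 0.9249 → 0.355.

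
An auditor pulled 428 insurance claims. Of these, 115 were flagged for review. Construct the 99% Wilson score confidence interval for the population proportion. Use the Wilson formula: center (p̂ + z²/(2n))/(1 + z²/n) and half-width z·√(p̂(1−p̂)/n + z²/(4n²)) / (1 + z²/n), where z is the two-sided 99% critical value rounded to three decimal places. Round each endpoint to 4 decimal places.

p̂ = 115/428 = 0.26869; z = 2.576, so z² = 6.635776.
1 + z²/n = 1.015504.
Adjusted center: (0.26869 + z²/(2n))/1.015504 = 0.27222.
Radicand: p̂(1−p̂)/n + z²/(4n²) = 0.000459104 + 0.000009056 = 0.000468160.
Half-width = 2.576·√0.000468160/1.015504 = 0.05489.
CI: 0.27222 ± 0.05489 = (0.2173, 0.3271).

(0.2173, 0.3271)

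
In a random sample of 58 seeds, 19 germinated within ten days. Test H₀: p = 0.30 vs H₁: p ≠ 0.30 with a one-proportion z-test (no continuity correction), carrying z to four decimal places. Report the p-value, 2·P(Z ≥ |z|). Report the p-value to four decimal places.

p-value = 0.6466

Sample proportion p̂ = 19/58 = 0.32759.
SE₀ = √(0.30·0.70/58) = 0.060172.
Test statistic (full precision, shown to 4 dp): z = (19/58 − 0.30)/SE₀ ≈ 0.4585.
p-value = 2·P(Z ≥ |z|) with z = 0.4585 → 0.6466.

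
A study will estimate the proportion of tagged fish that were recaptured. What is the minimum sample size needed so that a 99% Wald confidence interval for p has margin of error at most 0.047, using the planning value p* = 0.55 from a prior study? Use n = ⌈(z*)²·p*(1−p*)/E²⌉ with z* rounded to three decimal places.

z* = 2.576 at the 99% level.
p*(1−p*) = 0.55·0.45 = 0.2475.
(z*)²·p*(1−p*)/E² = 6.635776·0.2475/0.002209 = 743.483.
Rounding up, n = 744.

n = 744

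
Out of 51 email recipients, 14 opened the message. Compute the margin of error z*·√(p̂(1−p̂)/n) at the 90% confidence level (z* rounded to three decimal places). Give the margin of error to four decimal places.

Sample proportion p̂ = 14/51 = 0.27451.
SE(p̂) = √(0.27451·0.72549/51) = 0.062490.
The 90% critical value is z* = 1.645.
So ME = 0.1028.

ME = 0.1028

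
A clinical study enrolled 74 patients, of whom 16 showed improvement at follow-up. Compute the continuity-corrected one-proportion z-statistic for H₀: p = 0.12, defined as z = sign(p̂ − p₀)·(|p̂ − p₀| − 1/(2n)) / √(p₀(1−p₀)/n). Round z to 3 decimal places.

p̂ = 16/74 = 0.21622. p̂ − p₀ = 0.096216.
Continuity correction 1/(2n) = 1/148 = 0.006757.
Corrected numerator: |0.096216| − 0.006757 = 0.089459.
SE₀ = √(0.12·0.88/74) = 0.037776.
z = +0.089459/0.037776 = 2.368.

z = 2.368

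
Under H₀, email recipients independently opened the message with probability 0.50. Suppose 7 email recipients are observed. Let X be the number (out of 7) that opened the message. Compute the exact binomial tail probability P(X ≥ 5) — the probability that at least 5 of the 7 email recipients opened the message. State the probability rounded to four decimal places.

X ~ Binomial(n=7, p=0.50).
P(X ≥ 5) = C(7,5)·0.50^5·0.50^2 + C(7,6)·0.50^6·0.50^1 + C(7,7)·0.50^7·0.50^0.
= 0.164062 + 0.054688 + 0.007812 = 0.2266.

P = 0.2266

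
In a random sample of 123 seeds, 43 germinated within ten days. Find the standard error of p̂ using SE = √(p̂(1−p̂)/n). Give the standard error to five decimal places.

With x = 43 successes in n = 123, p̂ = 0.34959.
p̂(1−p̂) = 0.227377.
Dividing by n and taking the root: √0.001848593 = 0.04300.

SE = 0.04300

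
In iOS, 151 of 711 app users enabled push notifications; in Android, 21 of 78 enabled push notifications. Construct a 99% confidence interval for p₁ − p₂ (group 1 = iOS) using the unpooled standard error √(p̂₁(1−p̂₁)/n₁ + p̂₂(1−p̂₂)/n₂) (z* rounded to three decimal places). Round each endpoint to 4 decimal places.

(-0.1921, 0.0784)

p̂₁ = 0.21238, p̂₂ = 0.26923, so the observed difference is -0.05685.
SE = √(0.000235264 + 0.002522379) = √0.002757643 = 0.052513.
For 99% confidence, z* = 2.576. Margin of error = 0.13527.
CI: -0.05685 ± 0.13527 = (-0.1921, 0.0784).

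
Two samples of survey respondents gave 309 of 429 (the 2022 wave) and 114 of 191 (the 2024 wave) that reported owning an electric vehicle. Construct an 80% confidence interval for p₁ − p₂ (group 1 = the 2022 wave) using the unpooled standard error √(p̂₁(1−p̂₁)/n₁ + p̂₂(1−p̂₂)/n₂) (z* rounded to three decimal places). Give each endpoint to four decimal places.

p̂₁ = 309/429 = 0.72028, p̂₂ = 114/191 = 0.59686; p̂₁ − p̂₂ = 0.12342.
Unpooled SE = √(p̂₁(1−p̂₁)/n₁ + p̂₂(1−p̂₂)/n₂) = √(0.000469643 + 0.001259782) = 0.041586.
z* = 1.282 at the 80% level. Margin = 1.282·0.041586 = 0.05331.
So the interval runs from 0.0701 to 0.1767.

(0.0701, 0.1767)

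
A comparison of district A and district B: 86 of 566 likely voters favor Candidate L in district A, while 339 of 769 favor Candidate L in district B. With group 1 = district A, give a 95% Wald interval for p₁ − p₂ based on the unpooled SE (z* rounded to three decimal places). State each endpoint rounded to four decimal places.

p̂₁ = 0.15194, p̂₂ = 0.44083, so the observed difference is -0.28889.
SE = √(0.000227662 + 0.000320545) = √0.000548207 = 0.023414.
z* = 1.960 at the 95% level. Margin of error = 0.04589.
So the interval runs from -0.3348 to -0.2430.

(-0.3348, -0.2430)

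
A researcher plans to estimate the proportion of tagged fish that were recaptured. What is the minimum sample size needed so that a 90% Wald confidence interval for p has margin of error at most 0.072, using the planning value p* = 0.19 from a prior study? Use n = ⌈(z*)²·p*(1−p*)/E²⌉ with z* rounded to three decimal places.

z* = 1.645 at the 90% level.
p*(1−p*) = 0.19·0.81 = 0.1539.
(z*)²·p*(1−p*)/E² = 2.706025·0.1539/0.005184 = 80.335.
⌈80.335⌉ = 81.

n = 81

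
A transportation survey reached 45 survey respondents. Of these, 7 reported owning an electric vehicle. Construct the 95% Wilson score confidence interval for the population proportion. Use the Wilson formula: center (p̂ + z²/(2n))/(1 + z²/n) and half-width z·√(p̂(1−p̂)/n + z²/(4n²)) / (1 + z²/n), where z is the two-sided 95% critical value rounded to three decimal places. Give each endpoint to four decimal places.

(0.0775, 0.2878)

Here p̂ = 7/45 = 0.15556 and z = 1.960 (z² = 3.841600).
1 + z²/n = 1.085369.
Center = (0.15556 + 0.042684)/1.085369 = 0.18265.
Radicand: p̂(1−p̂)/n + z²/(4n²) = 0.002919067 + 0.000474272 = 0.003393339.
Half-width = 1.960·√0.003393339/1.085369 = 0.10519.
Interval: 0.18265 ± 0.10519 → (0.0775, 0.2878).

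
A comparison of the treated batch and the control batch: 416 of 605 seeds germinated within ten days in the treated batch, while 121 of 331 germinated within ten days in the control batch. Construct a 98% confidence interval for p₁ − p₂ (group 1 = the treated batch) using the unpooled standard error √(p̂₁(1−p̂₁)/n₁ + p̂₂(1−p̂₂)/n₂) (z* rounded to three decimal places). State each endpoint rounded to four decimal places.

p̂₁ = 416/605 = 0.68760, p̂₂ = 121/331 = 0.36556; p̂₁ − p̂₂ = 0.32204.
SE = √(0.000355050 + 0.000700682) = √0.001055732 = 0.032492.
For 98% confidence, z* = 2.326. Margin = 2.326·0.032492 = 0.07558.
Interval: 0.32204 ± 0.07558 → (0.2465, 0.3976).

(0.2465, 0.3976)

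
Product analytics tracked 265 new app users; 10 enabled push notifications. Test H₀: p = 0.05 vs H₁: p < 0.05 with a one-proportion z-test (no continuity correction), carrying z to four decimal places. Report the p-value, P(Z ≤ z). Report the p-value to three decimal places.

p̂ = 10/265 = 0.03774.
SE₀ = √(0.05·0.95/265) = 0.013388.
Test statistic (full precision, shown to 4 dp): z = (10/265 − 0.05)/SE₀ ≈ -0.9160.
p-value = P(Z ≤ z) with z = -0.9160 → 0.180.

p-value = 0.180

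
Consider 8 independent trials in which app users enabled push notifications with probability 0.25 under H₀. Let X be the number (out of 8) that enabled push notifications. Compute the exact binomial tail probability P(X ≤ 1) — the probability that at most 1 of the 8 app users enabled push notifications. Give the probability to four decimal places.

P = 0.3671

X ~ Binomial(n=8, p=0.25).
P(X ≤ 1) = C(8,0)·0.25^0·0.75^8 + C(8,1)·0.25^1·0.75^7.
= 0.100113 + 0.266968 = 0.3671.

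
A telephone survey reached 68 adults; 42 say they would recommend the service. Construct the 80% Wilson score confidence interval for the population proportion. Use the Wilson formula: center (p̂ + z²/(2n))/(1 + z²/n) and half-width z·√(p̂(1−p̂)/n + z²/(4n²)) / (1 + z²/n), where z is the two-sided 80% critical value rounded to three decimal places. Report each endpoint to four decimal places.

Here p̂ = 42/68 = 0.61765 and z = 1.282 (z² = 1.643524).
1 + z²/n = 1.024169.
Center = (0.61765 + 0.012085)/1.024169 = 0.61487.
Radicand: p̂(1−p̂)/n + z²/(4n²) = 0.003472929 + 0.000088858 = 0.003561787.
Half-width = 1.282·√0.003561787/1.024169 = 0.07471.
CI: 0.61487 ± 0.07471 = (0.5402, 0.6896).

(0.5402, 0.6896)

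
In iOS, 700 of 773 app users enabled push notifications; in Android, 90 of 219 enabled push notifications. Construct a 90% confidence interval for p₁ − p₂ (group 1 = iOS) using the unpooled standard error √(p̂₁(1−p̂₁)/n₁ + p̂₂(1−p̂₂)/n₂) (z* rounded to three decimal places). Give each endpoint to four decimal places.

p̂₁ = 0.90556, p̂₂ = 0.41096, so the observed difference is 0.49460.
SE = √(0.000110632 + 0.001105350) = √0.001215982 = 0.034871.
The 90% critical value is z* = 1.645. Margin = 1.645·0.034871 = 0.05736.
Interval: 0.49460 ± 0.05736 → (0.4372, 0.5520).

(0.4372, 0.5520)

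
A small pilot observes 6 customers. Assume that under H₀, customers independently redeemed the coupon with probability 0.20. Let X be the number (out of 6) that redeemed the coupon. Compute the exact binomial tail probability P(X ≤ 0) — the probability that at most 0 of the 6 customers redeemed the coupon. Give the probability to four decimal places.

X ~ Binomial(n=6, p=0.20).
P(X ≤ 0) = C(6,0)·0.20^0·0.80^6.
= 0.262144 = 0.2621.

P = 0.2621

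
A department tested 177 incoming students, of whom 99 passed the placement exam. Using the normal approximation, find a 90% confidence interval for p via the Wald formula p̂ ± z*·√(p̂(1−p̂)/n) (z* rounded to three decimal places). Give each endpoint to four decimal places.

With x = 99 successes in n = 177, p̂ = 0.55932.
SE = √(p̂(1−p̂)/n) = √(0.246481/177) = 0.037317.
The 90% critical value is z* = 1.645.
Margin = 1.645·0.037317 = 0.06139.
So the interval runs from 0.4979 to 0.6207.

(0.4979, 0.6207)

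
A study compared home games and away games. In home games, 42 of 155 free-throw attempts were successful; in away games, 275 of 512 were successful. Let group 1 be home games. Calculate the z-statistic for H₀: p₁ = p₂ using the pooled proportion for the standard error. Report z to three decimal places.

z = -5.813

p̂₁ = 42/155 = 0.27097, p̂₂ = 275/512 = 0.53711.
Pooled p̂ = (42+275)/(155+512) = 317/667 = 0.47526.
SE = √[p̂(1−p̂)(1/n₁+1/n₂)] = √[0.47526·0.52474·(1/155+1/512)] ≈ 0.045783.
z = -0.26614/0.045783 = -5.813.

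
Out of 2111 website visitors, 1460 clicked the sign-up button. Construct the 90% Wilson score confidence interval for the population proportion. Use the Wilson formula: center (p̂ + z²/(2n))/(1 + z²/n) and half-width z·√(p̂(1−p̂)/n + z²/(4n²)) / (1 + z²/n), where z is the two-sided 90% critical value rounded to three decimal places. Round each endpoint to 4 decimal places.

p̂ = 1460/2111 = 0.69162; z = 1.645, so z² = 2.706025.
Denominator 1 + z²/n = 1 + 2.706025/2111 = 1.001282.
Adjusted center: (0.69162 + z²/(2n))/1.001282 = 0.69137.
Radicand: p̂(1−p̂)/n + z²/(4n²) = 0.000101034 + 0.000000152 = 0.000101186.
Half-width = z·√(radicand)/denom = 1.645·0.010059/1.001282 = 0.01653.
So the interval runs from 0.6748 to 0.7079.

(0.6748, 0.7079)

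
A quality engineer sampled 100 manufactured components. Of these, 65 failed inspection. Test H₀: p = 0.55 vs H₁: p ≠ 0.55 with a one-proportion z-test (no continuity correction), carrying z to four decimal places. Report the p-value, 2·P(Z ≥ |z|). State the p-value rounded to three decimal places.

p-value = 0.044

The sample proportion is 65/100 = 0.65000.
Null standard error: √(0.55·0.45/100) = √0.002475000 = 0.049749.
z = (p̂ − p₀)/SE = (65/100 − 0.55)/0.049749 ≈ 2.0101.
p-value = 2·P(Z ≥ |z|) with z = 2.0101 → 0.044.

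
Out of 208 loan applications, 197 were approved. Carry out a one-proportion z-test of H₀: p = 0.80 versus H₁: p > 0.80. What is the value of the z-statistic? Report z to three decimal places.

With x = 197 successes in n = 208, p̂ = 0.94712.
Null standard error: √(0.80·0.20/208) = √0.000769231 = 0.027735.
z = (0.94712 − 0.80)/0.027735 = 0.14712/0.027735 = 5.304.

z = 5.304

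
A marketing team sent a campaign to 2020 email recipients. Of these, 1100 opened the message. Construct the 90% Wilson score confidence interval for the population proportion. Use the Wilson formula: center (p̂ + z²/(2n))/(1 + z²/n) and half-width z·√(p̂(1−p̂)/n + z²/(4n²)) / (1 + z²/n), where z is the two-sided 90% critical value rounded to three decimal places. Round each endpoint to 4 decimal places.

(0.5263, 0.5627)

p̂ = 1100/2020 = 0.54455; z = 1.645, so z² = 2.706025.
Denominator 1 + z²/n = 1 + 2.706025/2020 = 1.001340.
Center = (0.54455 + 0.000670)/1.001340 = 0.54449.
Radicand: p̂(1−p̂)/n + z²/(4n²) = 0.000122780 + 0.000000166 = 0.000122946.
Half-width = z·√(radicand)/denom = 1.645·0.011088/1.001340 = 0.01822.
Interval: 0.54449 ± 0.01822 → (0.5263, 0.5627).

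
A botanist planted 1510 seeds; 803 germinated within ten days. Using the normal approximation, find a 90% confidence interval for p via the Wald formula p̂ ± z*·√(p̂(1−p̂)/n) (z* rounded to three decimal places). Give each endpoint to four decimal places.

(0.5107, 0.5529)

Sample proportion p̂ = 803/1510 = 0.53179.
SE(p̂) = √(0.53179·0.46821/1510) = 0.012841.
z* = 1.645 at the 90% level.
Margin of error: 1.645 × 0.012841 = 0.02112.
CI: 0.53179 ± 0.02112 = (0.5107, 0.5529).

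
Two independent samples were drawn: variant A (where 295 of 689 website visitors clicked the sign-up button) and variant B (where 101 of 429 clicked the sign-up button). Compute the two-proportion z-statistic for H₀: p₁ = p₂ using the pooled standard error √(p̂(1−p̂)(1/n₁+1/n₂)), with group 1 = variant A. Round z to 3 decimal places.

z = 6.552

Sample proportions: p̂₁ = 295/689 = 0.42816 and p̂₂ = 101/429 = 0.23543.
Pooled p̂ = (295+101)/(689+429) = 396/1118 = 0.35420.
SE = √[p̂(1−p̂)(1/n₁+1/n₂)] = √[0.35420·0.64580·(1/689+1/429)] ≈ 0.029414.
z = (p̂₁ − p̂₂)/SE = (0.42816 − 0.23543)/0.029414 = 0.19273/0.029414 = 6.552.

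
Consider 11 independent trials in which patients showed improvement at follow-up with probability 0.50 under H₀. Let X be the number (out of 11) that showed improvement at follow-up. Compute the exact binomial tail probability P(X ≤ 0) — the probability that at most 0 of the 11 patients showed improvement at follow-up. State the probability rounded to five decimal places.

P = 0.00049

X is binomial with n = 11 and p = 0.50.
P(X ≤ 0) = C(11,0)·0.50^0·0.50^11.
= 0.000488 = 0.00049.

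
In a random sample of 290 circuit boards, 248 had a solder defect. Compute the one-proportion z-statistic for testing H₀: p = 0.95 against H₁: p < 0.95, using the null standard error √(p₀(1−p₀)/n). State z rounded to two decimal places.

z = -7.41

With x = 248 successes in n = 290, p̂ = 0.85517.
Null standard error: √(0.95·0.05/290) = √0.000163793 = 0.012798.
z = (p̂ − p₀)/SE = (0.85517 − 0.95)/0.012798 = -7.41.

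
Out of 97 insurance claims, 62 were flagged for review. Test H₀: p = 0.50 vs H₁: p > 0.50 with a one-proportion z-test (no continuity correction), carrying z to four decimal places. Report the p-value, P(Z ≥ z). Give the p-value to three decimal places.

p-value = 0.003

With x = 62 successes in n = 97, p̂ = 0.63918.
Under H₀, SE = √(p₀(1−p₀)/n) = √(0.50·0.50/97) = √0.002577320 = 0.050767.
Test statistic (full precision, shown to 4 dp): z = (62/97 − 0.50)/SE₀ ≈ 2.7414.
p-value = P(Z ≥ z) with z = 2.7414 → 0.003.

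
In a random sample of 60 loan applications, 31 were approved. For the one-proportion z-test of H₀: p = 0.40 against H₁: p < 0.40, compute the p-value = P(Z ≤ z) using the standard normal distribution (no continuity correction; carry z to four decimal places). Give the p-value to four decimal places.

p-value = 0.9675

The sample proportion is 31/60 = 0.51667.
Under H₀, SE = √(p₀(1−p₀)/n) = √(0.40·0.60/60) = √0.004000000 = 0.063246.
z = (p̂ − p₀)/SE = (31/60 − 0.40)/0.063246 ≈ 1.8447.
From the standard normal, P(Z ≤ z) = 0.9675.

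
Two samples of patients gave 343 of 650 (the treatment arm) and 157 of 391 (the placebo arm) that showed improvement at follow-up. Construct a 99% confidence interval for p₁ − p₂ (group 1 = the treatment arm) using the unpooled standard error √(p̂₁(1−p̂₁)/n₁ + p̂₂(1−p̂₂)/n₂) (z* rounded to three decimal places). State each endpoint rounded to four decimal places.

(0.0448, 0.2075)

p̂₁ = 343/650 = 0.52769, p̂₂ = 157/391 = 0.40153; p̂₁ − p̂₂ = 0.12616.
Unpooled SE = √(p̂₁(1−p̂₁)/n₁ + p̂₂(1−p̂₂)/n₂) = √(0.000383436 + 0.000614590) = 0.031592.
The 99% critical value is z* = 2.576. Margin of error = 0.08138.
So the interval runs from 0.0448 to 0.2075.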